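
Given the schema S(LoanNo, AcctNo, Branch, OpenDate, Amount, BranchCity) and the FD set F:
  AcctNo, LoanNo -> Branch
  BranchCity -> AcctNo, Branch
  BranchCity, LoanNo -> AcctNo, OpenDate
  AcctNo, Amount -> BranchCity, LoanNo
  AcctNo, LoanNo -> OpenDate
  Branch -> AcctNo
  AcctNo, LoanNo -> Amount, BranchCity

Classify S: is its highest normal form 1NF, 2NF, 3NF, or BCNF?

Candidate keys: {AcctNo, Amount}, {AcctNo, LoanNo}, {Amount, Branch}, {Amount, BranchCity}, {Branch, LoanNo}, {BranchCity, LoanNo}. Prime attributes: {AcctNo, Amount, Branch, BranchCity, LoanNo}.
BranchCity -> AcctNo, Branch breaks BCNF: {BranchCity}⁺ = {AcctNo, Branch, BranchCity}, so {BranchCity} is not a superkey.
Its right-hand attributes {AcctNo, Branch} are all prime, as are those of every other non-superkey FD — the relation is in 3NF.

3NF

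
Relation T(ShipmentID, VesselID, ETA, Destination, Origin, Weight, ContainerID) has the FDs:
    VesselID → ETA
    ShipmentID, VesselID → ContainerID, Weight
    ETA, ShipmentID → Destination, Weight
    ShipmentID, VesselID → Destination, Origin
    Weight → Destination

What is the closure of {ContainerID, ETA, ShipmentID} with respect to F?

{ContainerID, Destination, ETA, ShipmentID, Weight}

Start with {ContainerID, ETA, ShipmentID}.
ETA, ShipmentID → Destination, Weight applies; add {Destination, Weight} → now {ContainerID, Destination, ETA, ShipmentID, Weight}.
No further FD applies.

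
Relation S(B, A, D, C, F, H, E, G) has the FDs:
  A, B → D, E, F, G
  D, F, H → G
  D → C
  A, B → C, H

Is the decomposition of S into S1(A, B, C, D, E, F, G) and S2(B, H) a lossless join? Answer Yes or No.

No

The shared attributes are {B} and {B}⁺ = {B}.
The closure covers neither S1 nor S2 entirely; the join is not lossless.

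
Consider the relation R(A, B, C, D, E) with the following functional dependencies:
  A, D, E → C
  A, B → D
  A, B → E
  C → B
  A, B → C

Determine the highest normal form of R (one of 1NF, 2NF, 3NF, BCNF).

Candidate keys: {A, B}, {A, C}, {A, D, E}. Prime attributes: {A, B, C, D, E}.
C → B: {C}⁺ = {B, C}, which is not all of the attributes, so the left side is not a superkey — BCNF is violated.
Its right-hand attributes {B} are all prime, as are those of every other non-superkey FD — the relation is in 3NF.

3NF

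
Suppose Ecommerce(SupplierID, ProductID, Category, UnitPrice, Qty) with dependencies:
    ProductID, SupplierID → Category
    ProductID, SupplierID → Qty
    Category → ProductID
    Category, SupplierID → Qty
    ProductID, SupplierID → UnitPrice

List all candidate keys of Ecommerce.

{Category, SupplierID}, {ProductID, SupplierID}

No FD produces {SupplierID}, so it must be in every candidate key.
{Category, SupplierID} is a candidate key since {Category, SupplierID}⁺ = {Category, ProductID, Qty, SupplierID, UnitPrice} covers every attribute.
{ProductID, SupplierID} is a candidate key since {ProductID, SupplierID}⁺ = {Category, ProductID, Qty, SupplierID, UnitPrice} covers every attribute.
No proper subset of any of these is a key, and no other minimal superkey exists.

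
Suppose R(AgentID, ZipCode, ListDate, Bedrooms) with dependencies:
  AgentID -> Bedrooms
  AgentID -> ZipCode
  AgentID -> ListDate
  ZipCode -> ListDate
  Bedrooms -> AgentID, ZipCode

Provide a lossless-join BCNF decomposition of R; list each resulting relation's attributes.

Candidate keys of the original relation: {AgentID}, {Bedrooms}.
Within {AgentID, Bedrooms, ListDate, ZipCode}: {ZipCode}⁺ ∩ {AgentID, Bedrooms, ListDate, ZipCode} = {ListDate, ZipCode}, not the whole set, so ZipCode -> ListDate violates BCNF; decompose into {ListDate, ZipCode} and {AgentID, Bedrooms, ZipCode}.
{ListDate, ZipCode} has no BCNF violation.
{AgentID, Bedrooms, ZipCode} has no BCNF violation.

{AgentID, Bedrooms, ZipCode}; {ListDate, ZipCode}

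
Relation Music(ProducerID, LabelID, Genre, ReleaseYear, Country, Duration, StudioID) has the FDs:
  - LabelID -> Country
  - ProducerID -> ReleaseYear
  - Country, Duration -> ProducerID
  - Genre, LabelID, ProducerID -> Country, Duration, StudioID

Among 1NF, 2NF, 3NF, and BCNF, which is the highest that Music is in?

1NF

Candidate keys: {Duration, Genre, LabelID}, {Genre, LabelID, ProducerID}. Prime attributes: {Duration, Genre, LabelID, ProducerID}.
For LabelID -> Country we have {LabelID}⁺ = {Country, LabelID}; {LabelID} is not a superkey, so BCNF fails.
LabelID -> Country has non-prime {Country} on the right and a non-superkey on the left, so 3NF fails.
Since {LabelID} ⊂ {Duration, Genre, LabelID} and {LabelID}⁺ ⊇ {Country} with {Country} non-prime, there is a partial dependency; 2NF fails.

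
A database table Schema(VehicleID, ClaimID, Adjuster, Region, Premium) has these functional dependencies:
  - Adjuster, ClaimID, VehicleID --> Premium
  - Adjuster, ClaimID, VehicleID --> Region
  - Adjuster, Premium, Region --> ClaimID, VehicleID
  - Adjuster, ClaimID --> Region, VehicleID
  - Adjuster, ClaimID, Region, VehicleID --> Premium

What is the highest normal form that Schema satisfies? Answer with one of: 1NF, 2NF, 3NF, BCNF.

BCNF

Candidate keys: {Adjuster, ClaimID}, {Adjuster, Premium, Region}. Prime attributes: {Adjuster, ClaimID, Premium, Region}.
The left-hand side of every FD is a superkey, so BCNF is satisfied.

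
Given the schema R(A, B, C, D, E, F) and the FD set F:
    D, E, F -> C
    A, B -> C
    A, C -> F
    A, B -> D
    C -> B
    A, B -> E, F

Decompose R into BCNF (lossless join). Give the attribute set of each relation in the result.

{A, D, E, F}; {B, C}; {C, D, E, F}

Candidate keys of the original relation: {A, B}, {A, C}, {A, D, E, F}.
{A, B, C, D, E, F}: {D, E, F} determines {B, C, D, E, F} here but is not a superkey — split on D, E, F -> B, C, giving {B, C, D, E, F} and {A, D, E, F}.
{B, C, D, E, F}: {C} determines {B, C} here but is not a superkey — split on C -> B, giving {B, C} and {C, D, E, F}.
{B, C} is in BCNF.
{C, D, E, F} is in BCNF.
{A, D, E, F} is in BCNF.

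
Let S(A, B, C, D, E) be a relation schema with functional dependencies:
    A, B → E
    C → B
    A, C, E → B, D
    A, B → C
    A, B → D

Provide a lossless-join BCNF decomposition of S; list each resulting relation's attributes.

{A, C, D, E}; {B, C}

Candidate keys of the original relation: {A, B}, {A, C}.
Within {A, B, C, D, E}: {C}⁺ ∩ {A, B, C, D, E} = {B, C}, not the whole set, so C → B violates BCNF; decompose into {B, C} and {A, C, D, E}.
{B, C} has no BCNF violation.
{A, C, D, E} has no BCNF violation.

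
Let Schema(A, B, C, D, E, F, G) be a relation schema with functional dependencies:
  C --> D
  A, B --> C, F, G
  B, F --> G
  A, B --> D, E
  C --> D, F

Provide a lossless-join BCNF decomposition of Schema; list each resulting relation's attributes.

{A, B, C, E}; {B, C, G}; {C, D, F}

Candidate key of the original relation: {A, B}.
In {A, B, C, D, E, F, G}, {C} is not a superkey ({C}⁺ restricted to this set is {C, D, F}), so split on C --> D, F into {C, D, F} and {A, B, C, E, G}.
{C, D, F}: every determinant is a superkey — BCNF.
In {A, B, C, E, G}, {B, C} is not a superkey ({B, C}⁺ restricted to this set is {B, C, G}), so split on B, C --> G into {B, C, G} and {A, B, C, E}.
{B, C, G}: every determinant is a superkey — BCNF.
{A, B, C, E}: every determinant is a superkey — BCNF.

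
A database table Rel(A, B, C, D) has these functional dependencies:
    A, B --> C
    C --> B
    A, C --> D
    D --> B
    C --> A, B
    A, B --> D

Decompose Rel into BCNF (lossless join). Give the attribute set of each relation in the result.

Candidate keys of the original relation: {A, B}, {A, D}, {C}.
{A, B, C, D}: {D} determines {B, D} here but is not a superkey — split on D --> B, giving {B, D} and {A, C, D}.
{B, D} is in BCNF.
{A, C, D} is in BCNF.

{A, C, D}; {B, D}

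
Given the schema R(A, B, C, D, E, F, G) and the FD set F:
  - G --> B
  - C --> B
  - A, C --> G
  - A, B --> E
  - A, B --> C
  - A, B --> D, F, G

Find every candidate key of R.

{A, B}, {A, C}, {A, G}

No FD produces {A}, so it must be in every candidate key.
{A, B}⁺ = {A, B, C, D, E, F, G}, which is every attribute, so {A, B} is a candidate key.
{A, C}⁺ = {A, B, C, D, E, F, G}, which is every attribute, so {A, C} is a candidate key.
{A, G}⁺ = {A, B, C, D, E, F, G}, which is every attribute, so {A, G} is a candidate key.
No proper subset of any of these is a key, and no other minimal superkey exists.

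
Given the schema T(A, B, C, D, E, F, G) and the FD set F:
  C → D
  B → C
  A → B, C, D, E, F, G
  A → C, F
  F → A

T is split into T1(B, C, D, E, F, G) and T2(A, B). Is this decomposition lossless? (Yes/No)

T1 ∩ T2 = {B}; its closure under F is {B, C, D}.
T1 ⊄ {B, C, D} and T2 ⊄ {B, C, D}, so the split is lossy.

No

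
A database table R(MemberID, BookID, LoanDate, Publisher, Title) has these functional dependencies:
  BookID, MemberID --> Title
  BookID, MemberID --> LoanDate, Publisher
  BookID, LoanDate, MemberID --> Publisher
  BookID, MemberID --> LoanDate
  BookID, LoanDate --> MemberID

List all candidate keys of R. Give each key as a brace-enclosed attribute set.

{BookID, LoanDate}, {BookID, MemberID}

Attributes never on any right-hand side: {BookID} — every candidate key must contain it.
Closure of {BookID, LoanDate} is {BookID, LoanDate, MemberID, Publisher, Title}, the whole schema; {BookID, LoanDate} is a candidate key.
Closure of {BookID, MemberID} is {BookID, LoanDate, MemberID, Publisher, Title}, the whole schema; {BookID, MemberID} is a candidate key.
No proper subset of any of these is a key, and no other minimal superkey exists.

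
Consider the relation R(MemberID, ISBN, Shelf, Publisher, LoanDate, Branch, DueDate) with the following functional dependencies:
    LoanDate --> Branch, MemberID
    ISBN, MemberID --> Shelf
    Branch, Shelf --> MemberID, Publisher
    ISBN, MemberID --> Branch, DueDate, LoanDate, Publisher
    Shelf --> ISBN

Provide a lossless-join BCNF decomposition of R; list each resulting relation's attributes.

Candidate keys of the original relation: {Branch, Shelf}, {ISBN, LoanDate}, {ISBN, MemberID}, {LoanDate, Shelf}, {MemberID, Shelf}.
In {Branch, DueDate, ISBN, LoanDate, MemberID, Publisher, Shelf}, {LoanDate} is not a superkey ({LoanDate}⁺ restricted to this set is {Branch, LoanDate, MemberID}), so split on LoanDate --> Branch, MemberID into {Branch, LoanDate, MemberID} and {DueDate, ISBN, LoanDate, Publisher, Shelf}.
{Branch, LoanDate, MemberID} has no BCNF violation.
In {DueDate, ISBN, LoanDate, Publisher, Shelf}, {Shelf} is not a superkey ({Shelf}⁺ restricted to this set is {ISBN, Shelf}), so split on Shelf --> ISBN into {ISBN, Shelf} and {DueDate, LoanDate, Publisher, Shelf}.
{ISBN, Shelf} has no BCNF violation.
{DueDate, LoanDate, Publisher, Shelf} has no BCNF violation.

{Branch, LoanDate, MemberID}; {DueDate, LoanDate, Publisher, Shelf}; {ISBN, Shelf}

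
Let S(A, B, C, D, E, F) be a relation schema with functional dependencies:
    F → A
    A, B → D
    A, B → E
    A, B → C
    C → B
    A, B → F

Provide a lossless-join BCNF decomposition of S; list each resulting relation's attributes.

{A, F}; {B, C}; {C, D, E, F}

Candidate keys of the original relation: {A, B}, {A, C}, {B, F}, {C, F}.
Within {A, B, C, D, E, F}: {F}⁺ ∩ {A, B, C, D, E, F} = {A, F}, not the whole set, so F → A violates BCNF; decompose into {A, F} and {B, C, D, E, F}.
{A, F} is in BCNF.
Within {B, C, D, E, F}: {C}⁺ ∩ {B, C, D, E, F} = {B, C}, not the whole set, so C → B violates BCNF; decompose into {B, C} and {C, D, E, F}.
{B, C} is in BCNF.
{C, D, E, F} is in BCNF.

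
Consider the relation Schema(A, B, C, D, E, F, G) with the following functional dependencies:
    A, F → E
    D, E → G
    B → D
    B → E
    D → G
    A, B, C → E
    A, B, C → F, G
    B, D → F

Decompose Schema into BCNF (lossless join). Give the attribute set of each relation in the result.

Candidate key of the original relation: {A, B, C}.
Within {A, B, C, D, E, F, G}: {A, F}⁺ ∩ {A, B, C, D, E, F, G} = {A, E, F}, not the whole set, so A, F → E violates BCNF; decompose into {A, E, F} and {A, B, C, D, F, G}.
{A, E, F}: every determinant is a superkey — BCNF.
Within {A, B, C, D, F, G}: {B}⁺ ∩ {A, B, C, D, F, G} = {B, D, F, G}, not the whole set, so B → D, F, G violates BCNF; decompose into {B, D, F, G} and {A, B, C}.
Within {B, D, F, G}: {D}⁺ ∩ {B, D, F, G} = {D, G}, not the whole set, so D → G violates BCNF; decompose into {D, G} and {B, D, F}.
{D, G}: every determinant is a superkey — BCNF.
{B, D, F}: every determinant is a superkey — BCNF.
{A, B, C}: every determinant is a superkey — BCNF.

{A, B, C}; {A, E, F}; {B, D, F}; {D, G}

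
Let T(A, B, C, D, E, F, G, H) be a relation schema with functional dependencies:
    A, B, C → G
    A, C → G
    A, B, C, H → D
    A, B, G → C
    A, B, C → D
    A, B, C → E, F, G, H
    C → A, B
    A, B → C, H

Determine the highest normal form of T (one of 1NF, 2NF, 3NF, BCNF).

BCNF

Candidate keys: {A, B}, {C}. Prime attributes: {A, B, C}.
Each dependency's left side is a superkey — BCNF holds.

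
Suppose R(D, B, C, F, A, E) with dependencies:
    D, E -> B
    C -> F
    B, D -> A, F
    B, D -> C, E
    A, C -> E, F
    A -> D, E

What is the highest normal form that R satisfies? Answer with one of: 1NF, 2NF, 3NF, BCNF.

Candidate keys: {A}, {B, D}, {D, E}. Prime attributes: {A, B, D, E}.
C -> F breaks BCNF: {C}⁺ = {C, F}, so {C} is not a superkey.
Because {F} is non-prime and the left side of C -> F is not a superkey, the relation is not in 3NF.
No non-prime attribute depends on a proper subset of any candidate key, so 2NF holds.

2NF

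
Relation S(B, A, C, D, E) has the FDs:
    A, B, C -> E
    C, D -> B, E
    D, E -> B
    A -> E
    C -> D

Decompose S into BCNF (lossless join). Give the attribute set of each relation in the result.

{A, C}; {B, D, E}; {C, D, E}

Candidate key of the original relation: {A, C}.
Within {A, B, C, D, E}: {C, D}⁺ ∩ {A, B, C, D, E} = {B, C, D, E}, not the whole set, so C, D -> B, E violates BCNF; decompose into {B, C, D, E} and {A, C, D}.
Within {B, C, D, E}: {D, E}⁺ ∩ {B, C, D, E} = {B, D, E}, not the whole set, so D, E -> B violates BCNF; decompose into {B, D, E} and {C, D, E}.
{B, D, E} is in BCNF.
{C, D, E} is in BCNF.
Within {A, C, D}: {C}⁺ ∩ {A, C, D} = {C, D}, not the whole set, so C -> D violates BCNF; decompose into {C, D} and {A, C}.
{C, D} is in BCNF.
{A, C} is in BCNF.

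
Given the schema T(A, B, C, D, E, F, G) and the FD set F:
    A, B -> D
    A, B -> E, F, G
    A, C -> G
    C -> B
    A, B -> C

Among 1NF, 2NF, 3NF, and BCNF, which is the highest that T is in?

Candidate keys: {A, B}, {A, C}. Prime attributes: {A, B, C}.
For C -> B we have {C}⁺ = {B, C}; {C} is not a superkey, so BCNF fails.
Since {B} ⊆ prime attributes and every other non-superkey FD also has a prime right side, the schema is in 3NF.

3NF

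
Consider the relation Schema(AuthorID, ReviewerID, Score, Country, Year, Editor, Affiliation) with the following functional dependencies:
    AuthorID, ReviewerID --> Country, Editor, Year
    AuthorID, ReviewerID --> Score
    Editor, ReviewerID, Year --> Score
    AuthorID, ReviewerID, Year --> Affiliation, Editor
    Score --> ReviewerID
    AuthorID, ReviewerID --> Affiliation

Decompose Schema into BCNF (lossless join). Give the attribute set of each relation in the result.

{Affiliation, AuthorID, Country, Editor, ReviewerID, Year}; {Editor, Score, Year}; {ReviewerID, Score}

Candidate keys of the original relation: {AuthorID, ReviewerID}, {AuthorID, Score}.
{Affiliation, AuthorID, Country, Editor, ReviewerID, Score, Year}: {Editor, ReviewerID, Year} determines {Editor, ReviewerID, Score, Year} here but is not a superkey — split on Editor, ReviewerID, Year --> Score, giving {Editor, ReviewerID, Score, Year} and {Affiliation, AuthorID, Country, Editor, ReviewerID, Year}.
{Editor, ReviewerID, Score, Year}: {Score} determines {ReviewerID, Score} here but is not a superkey — split on Score --> ReviewerID, giving {ReviewerID, Score} and {Editor, Score, Year}.
{ReviewerID, Score} has no BCNF violation.
{Editor, Score, Year} has no BCNF violation.
{Affiliation, AuthorID, Country, Editor, ReviewerID, Year} has no BCNF violation.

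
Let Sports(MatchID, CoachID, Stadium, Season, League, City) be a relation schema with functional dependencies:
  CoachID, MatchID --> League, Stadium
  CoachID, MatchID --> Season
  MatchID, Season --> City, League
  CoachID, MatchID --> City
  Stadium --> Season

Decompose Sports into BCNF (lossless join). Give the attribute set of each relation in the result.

Candidate key of the original relation: {CoachID, MatchID}.
Within {City, CoachID, League, MatchID, Season, Stadium}: {MatchID, Season}⁺ ∩ {City, CoachID, League, MatchID, Season, Stadium} = {City, League, MatchID, Season}, not the whole set, so MatchID, Season --> City, League violates BCNF; decompose into {City, League, MatchID, Season} and {CoachID, MatchID, Season, Stadium}.
{City, League, MatchID, Season} is in BCNF.
Within {CoachID, MatchID, Season, Stadium}: {Stadium}⁺ ∩ {CoachID, MatchID, Season, Stadium} = {Season, Stadium}, not the whole set, so Stadium --> Season violates BCNF; decompose into {Season, Stadium} and {CoachID, MatchID, Stadium}.
{Season, Stadium} is in BCNF.
{CoachID, MatchID, Stadium} is in BCNF.

{City, League, MatchID, Season}; {CoachID, MatchID, Stadium}; {Season, Stadium}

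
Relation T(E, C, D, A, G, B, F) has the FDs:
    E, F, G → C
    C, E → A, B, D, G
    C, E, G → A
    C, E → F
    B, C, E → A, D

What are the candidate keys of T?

{C, E}, {E, F, G}

Attributes never on any right-hand side: {E} — every candidate key must contain it.
{C, E} is a candidate key since {C, E}⁺ = {A, B, C, D, E, F, G} covers every attribute.
{E, F, G} is a candidate key since {E, F, G}⁺ = {A, B, C, D, E, F, G} covers every attribute.
No proper subset of any of these is a key, and no other minimal superkey exists.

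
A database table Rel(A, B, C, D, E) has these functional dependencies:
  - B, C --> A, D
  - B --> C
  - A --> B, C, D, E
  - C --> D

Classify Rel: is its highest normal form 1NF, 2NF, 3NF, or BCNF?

Candidate keys: {A}, {B}. Prime attributes: {A, B}.
For C --> D we have {C}⁺ = {C, D}; {C} is not a superkey, so BCNF fails.
Because {D} is non-prime and the left side of C --> D is not a superkey, the relation is not in 3NF.
Every candidate key is a single attribute, so no partial dependency is possible; 2NF holds.

2NF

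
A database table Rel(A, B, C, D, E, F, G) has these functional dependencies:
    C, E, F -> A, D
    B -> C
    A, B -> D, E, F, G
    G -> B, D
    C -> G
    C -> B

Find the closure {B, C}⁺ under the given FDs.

Start with {B, C}.
C -> G applies; add {G} → now {B, C, G}.
G -> B, D applies; add {D} → now {B, C, D, G}.
No further FD applies.

{B, C, D, G}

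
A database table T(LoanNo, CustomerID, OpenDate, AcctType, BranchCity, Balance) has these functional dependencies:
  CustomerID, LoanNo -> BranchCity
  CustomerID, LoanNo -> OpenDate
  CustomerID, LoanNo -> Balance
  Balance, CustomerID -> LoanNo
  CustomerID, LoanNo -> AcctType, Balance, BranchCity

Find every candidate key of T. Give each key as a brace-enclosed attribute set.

{CustomerID} never appears on the right of any FD, so every key must include it.
{Balance, CustomerID}⁺ = {AcctType, Balance, BranchCity, CustomerID, LoanNo, OpenDate} — all of the relation — so {Balance, CustomerID} is a candidate key.
{CustomerID, LoanNo}⁺ = {AcctType, Balance, BranchCity, CustomerID, LoanNo, OpenDate} — all of the relation — so {CustomerID, LoanNo} is a candidate key.
Any other superkey properly contains one of these, so there are no further candidate keys.

{Balance, CustomerID}, {CustomerID, LoanNo}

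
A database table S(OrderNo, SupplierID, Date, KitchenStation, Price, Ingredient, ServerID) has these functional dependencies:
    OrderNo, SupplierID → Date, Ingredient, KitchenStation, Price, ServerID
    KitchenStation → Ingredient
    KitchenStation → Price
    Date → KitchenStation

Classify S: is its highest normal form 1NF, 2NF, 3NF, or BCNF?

2NF

Candidate key: {OrderNo, SupplierID}. Prime attributes: {OrderNo, SupplierID}.
For KitchenStation → Ingredient we have {KitchenStation}⁺ = {Ingredient, KitchenStation, Price}; {KitchenStation} is not a superkey, so BCNF fails.
Because {Ingredient} is non-prime and the left side of KitchenStation → Ingredient is not a superkey, the relation is not in 3NF.
No non-prime attribute depends on a proper subset of any candidate key, so 2NF holds.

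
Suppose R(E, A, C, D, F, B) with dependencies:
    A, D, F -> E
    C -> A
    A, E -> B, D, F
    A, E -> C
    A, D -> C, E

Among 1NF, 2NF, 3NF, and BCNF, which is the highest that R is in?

Candidate keys: {A, D}, {A, E}, {C, D}, {C, E}. Prime attributes: {A, C, D, E}.
C -> A: {C}⁺ = {A, C}, which is not all of the attributes, so the left side is not a superkey — BCNF is violated.
Its right-hand attributes {A} are all prime, as are those of every other non-superkey FD — the relation is in 3NF.

3NF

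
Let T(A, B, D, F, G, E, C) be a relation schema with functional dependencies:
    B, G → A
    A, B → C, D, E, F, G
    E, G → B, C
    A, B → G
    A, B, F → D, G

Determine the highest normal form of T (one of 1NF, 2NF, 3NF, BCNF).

Candidate keys: {A, B}, {B, G}, {E, G}. Prime attributes: {A, B, E, G}.
Every FD has a superkey on the left, so the relation is in BCNF.

BCNF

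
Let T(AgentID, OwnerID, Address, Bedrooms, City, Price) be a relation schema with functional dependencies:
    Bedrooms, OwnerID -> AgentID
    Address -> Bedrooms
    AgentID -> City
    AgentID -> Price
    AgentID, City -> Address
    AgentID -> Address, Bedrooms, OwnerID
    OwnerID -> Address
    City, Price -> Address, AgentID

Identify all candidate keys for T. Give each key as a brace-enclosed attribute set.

{AgentID} is a candidate key since {AgentID}⁺ = {Address, AgentID, Bedrooms, City, OwnerID, Price} covers every attribute.
{OwnerID} is a candidate key since {OwnerID}⁺ = {Address, AgentID, Bedrooms, City, OwnerID, Price} covers every attribute.
{City, Price} is a candidate key since {City, Price}⁺ = {Address, AgentID, Bedrooms, City, OwnerID, Price} covers every attribute.
These are minimal and exhaustive — every other superkey contains one of them.

{AgentID}, {City, Price}, {OwnerID}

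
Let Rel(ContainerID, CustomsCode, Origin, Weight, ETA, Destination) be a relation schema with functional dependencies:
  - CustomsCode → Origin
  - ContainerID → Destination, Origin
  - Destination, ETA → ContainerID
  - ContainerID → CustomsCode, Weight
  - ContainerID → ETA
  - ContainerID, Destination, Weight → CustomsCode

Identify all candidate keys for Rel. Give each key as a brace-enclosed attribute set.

{ContainerID}, {Destination, ETA}

{ContainerID}⁺ = {ContainerID, CustomsCode, Destination, ETA, Origin, Weight} — all of the relation — so {ContainerID} is a candidate key.
{Destination, ETA}⁺ = {ContainerID, CustomsCode, Destination, ETA, Origin, Weight} — all of the relation — so {Destination, ETA} is a candidate key.
Any other superkey properly contains one of these, so there are no further candidate keys.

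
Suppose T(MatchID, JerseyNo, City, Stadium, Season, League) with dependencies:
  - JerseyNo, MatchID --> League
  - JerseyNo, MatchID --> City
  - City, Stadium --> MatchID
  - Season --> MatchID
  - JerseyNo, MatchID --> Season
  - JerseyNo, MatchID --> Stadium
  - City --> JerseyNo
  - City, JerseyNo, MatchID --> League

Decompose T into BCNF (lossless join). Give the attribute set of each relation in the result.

Candidate keys of the original relation: {City, MatchID}, {City, Season}, {City, Stadium}, {JerseyNo, MatchID}, {JerseyNo, Season}.
Within {City, JerseyNo, League, MatchID, Season, Stadium}: {Season}⁺ ∩ {City, JerseyNo, League, MatchID, Season, Stadium} = {MatchID, Season}, not the whole set, so Season --> MatchID violates BCNF; decompose into {MatchID, Season} and {City, JerseyNo, League, Season, Stadium}.
{MatchID, Season} is in BCNF.
Within {City, JerseyNo, League, Season, Stadium}: {City}⁺ ∩ {City, JerseyNo, League, Season, Stadium} = {City, JerseyNo}, not the whole set, so City --> JerseyNo violates BCNF; decompose into {City, JerseyNo} and {City, League, Season, Stadium}.
{City, JerseyNo} is in BCNF.
{City, League, Season, Stadium} is in BCNF.

{City, JerseyNo}; {City, League, Season, Stadium}; {MatchID, Season}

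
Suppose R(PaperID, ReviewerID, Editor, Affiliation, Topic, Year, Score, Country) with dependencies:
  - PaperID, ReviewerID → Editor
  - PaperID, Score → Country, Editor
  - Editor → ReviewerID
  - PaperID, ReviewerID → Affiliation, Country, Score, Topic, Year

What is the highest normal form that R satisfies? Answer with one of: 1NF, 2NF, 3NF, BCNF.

Candidate keys: {Editor, PaperID}, {PaperID, ReviewerID}, {PaperID, Score}. Prime attributes: {Editor, PaperID, ReviewerID, Score}.
Editor → ReviewerID: {Editor}⁺ = {Editor, ReviewerID}, which is not all of the attributes, so the left side is not a superkey — BCNF is violated.
But every attribute on its right side ({ReviewerID}) is prime, and the same holds for every other non-superkey FD, so 3NF still holds.

3NF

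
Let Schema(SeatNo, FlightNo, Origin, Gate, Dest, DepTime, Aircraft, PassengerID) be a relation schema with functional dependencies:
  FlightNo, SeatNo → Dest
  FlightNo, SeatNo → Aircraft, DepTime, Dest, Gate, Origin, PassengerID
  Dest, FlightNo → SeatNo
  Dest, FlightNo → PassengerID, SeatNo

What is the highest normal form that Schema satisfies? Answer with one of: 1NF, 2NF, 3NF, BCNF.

Candidate keys: {Dest, FlightNo}, {FlightNo, SeatNo}. Prime attributes: {Dest, FlightNo, SeatNo}.
Each dependency's left side is a superkey — BCNF holds.

BCNF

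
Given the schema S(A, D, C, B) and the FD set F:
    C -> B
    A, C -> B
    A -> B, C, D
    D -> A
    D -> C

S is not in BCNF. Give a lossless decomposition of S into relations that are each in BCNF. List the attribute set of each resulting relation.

{A, C, D}; {B, C}

Candidate keys of the original relation: {A}, {D}.
{A, B, C, D}: {C} determines {B, C} here but is not a superkey — split on C -> B, giving {B, C} and {A, C, D}.
{B, C}: every determinant is a superkey — BCNF.
{A, C, D}: every determinant is a superkey — BCNF.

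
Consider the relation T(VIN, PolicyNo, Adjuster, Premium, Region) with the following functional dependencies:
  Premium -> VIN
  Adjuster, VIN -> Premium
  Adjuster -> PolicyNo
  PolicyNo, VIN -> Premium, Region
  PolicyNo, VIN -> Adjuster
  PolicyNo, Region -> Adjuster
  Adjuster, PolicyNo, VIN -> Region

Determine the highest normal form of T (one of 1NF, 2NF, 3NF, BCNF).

Candidate keys: {Adjuster, Premium}, {Adjuster, VIN}, {PolicyNo, Premium}, {PolicyNo, VIN}. Prime attributes: {Adjuster, PolicyNo, Premium, VIN}.
Premium -> VIN breaks BCNF: {Premium}⁺ = {Premium, VIN}, so {Premium} is not a superkey.
Since {VIN} ⊆ prime attributes and every other non-superkey FD also has a prime right side, the schema is in 3NF.

3NF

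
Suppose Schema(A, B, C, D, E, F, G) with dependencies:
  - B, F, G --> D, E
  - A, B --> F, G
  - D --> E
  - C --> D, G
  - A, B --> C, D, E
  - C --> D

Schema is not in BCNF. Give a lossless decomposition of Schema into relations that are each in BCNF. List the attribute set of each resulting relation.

{A, B, C, F}; {B, D, F, G}; {C, G}; {D, E}

Candidate key of the original relation: {A, B}.
{A, B, C, D, E, F, G}: {B, F, G} determines {B, D, E, F, G} here but is not a superkey — split on B, F, G --> D, E, giving {B, D, E, F, G} and {A, B, C, F, G}.
{B, D, E, F, G}: {D} determines {D, E} here but is not a superkey — split on D --> E, giving {D, E} and {B, D, F, G}.
{D, E} is in BCNF.
{B, D, F, G} is in BCNF.
{A, B, C, F, G}: {C} determines {C, G} here but is not a superkey — split on C --> G, giving {C, G} and {A, B, C, F}.
{C, G} is in BCNF.
{A, B, C, F} is in BCNF.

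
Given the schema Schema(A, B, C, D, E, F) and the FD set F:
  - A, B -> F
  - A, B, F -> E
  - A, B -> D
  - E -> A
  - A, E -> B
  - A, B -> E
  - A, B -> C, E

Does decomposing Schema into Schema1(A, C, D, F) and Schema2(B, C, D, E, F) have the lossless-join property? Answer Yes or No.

Common attributes: {C, D, F}; their closure is {C, D, F}.
Schema1 ⊄ {C, D, F} and Schema2 ⊄ {C, D, F}, so the split is lossy.

No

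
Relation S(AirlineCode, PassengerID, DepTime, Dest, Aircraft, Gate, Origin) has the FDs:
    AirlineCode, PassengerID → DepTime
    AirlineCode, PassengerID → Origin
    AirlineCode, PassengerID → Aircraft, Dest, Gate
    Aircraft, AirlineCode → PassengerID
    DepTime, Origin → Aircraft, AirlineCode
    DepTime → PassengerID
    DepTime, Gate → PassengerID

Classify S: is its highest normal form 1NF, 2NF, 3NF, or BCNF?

Candidate keys: {Aircraft, AirlineCode}, {AirlineCode, DepTime}, {AirlineCode, PassengerID}, {DepTime, Origin}. Prime attributes: {Aircraft, AirlineCode, DepTime, Origin, PassengerID}.
For DepTime → PassengerID we have {DepTime}⁺ = {DepTime, PassengerID}; {DepTime} is not a superkey, so BCNF fails.
Since {PassengerID} ⊆ prime attributes and every other non-superkey FD also has a prime right side, the schema is in 3NF.

3NF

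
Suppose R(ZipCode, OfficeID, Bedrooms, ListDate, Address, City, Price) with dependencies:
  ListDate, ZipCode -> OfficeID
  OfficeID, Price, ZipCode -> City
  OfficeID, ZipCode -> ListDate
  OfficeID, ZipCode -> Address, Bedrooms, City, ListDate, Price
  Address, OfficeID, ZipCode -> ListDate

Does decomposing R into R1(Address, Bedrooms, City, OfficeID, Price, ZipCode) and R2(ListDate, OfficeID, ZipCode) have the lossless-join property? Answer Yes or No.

Yes

R1 ∩ R2 = {OfficeID, ZipCode}; its closure under F is {Address, Bedrooms, City, ListDate, OfficeID, Price, ZipCode}.
R1 is contained in that closure, so R1 ∩ R2 -> R1 holds and the join is lossless.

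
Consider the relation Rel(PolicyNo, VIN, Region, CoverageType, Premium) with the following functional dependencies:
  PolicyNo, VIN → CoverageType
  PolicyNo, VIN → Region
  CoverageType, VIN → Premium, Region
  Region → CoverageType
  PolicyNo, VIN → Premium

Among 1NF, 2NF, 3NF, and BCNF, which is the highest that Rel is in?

2NF

Candidate key: {PolicyNo, VIN}. Prime attributes: {PolicyNo, VIN}.
CoverageType, VIN → Premium, Region breaks BCNF: {CoverageType, VIN}⁺ = {CoverageType, Premium, Region, VIN}, so {CoverageType, VIN} is not a superkey.
CoverageType, VIN → Premium, Region has non-prime {Premium, Region} on the right and a non-superkey on the left, so 3NF fails.
No proper subset of a key has a non-prime attribute in its closure, so there is no partial dependency; 2NF holds.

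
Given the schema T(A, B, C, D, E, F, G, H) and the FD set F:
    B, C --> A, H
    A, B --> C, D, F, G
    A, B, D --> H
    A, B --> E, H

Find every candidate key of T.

{A, B}, {B, C}

{B} never appears on the right of any FD, so every key must include it.
Closure of {A, B} is {A, B, C, D, E, F, G, H}, the whole schema; {A, B} is a candidate key.
Closure of {B, C} is {A, B, C, D, E, F, G, H}, the whole schema; {B, C} is a candidate key.
Any other superkey properly contains one of these, so there are no further candidate keys.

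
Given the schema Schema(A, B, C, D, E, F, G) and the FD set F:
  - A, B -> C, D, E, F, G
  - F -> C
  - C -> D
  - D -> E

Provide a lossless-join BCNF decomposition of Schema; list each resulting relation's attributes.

Candidate key of the original relation: {A, B}.
{A, B, C, D, E, F, G}: {F} determines {C, D, E, F} here but is not a superkey — split on F -> C, D, E, giving {C, D, E, F} and {A, B, F, G}.
{C, D, E, F}: {C} determines {C, D, E} here but is not a superkey — split on C -> D, E, giving {C, D, E} and {C, F}.
{C, D, E}: {D} determines {D, E} here but is not a superkey — split on D -> E, giving {D, E} and {C, D}.
{D, E} is in BCNF.
{C, D} is in BCNF.
{C, F} is in BCNF.
{A, B, F, G} is in BCNF.

{A, B, F, G}; {C, D}; {C, F}; {D, E}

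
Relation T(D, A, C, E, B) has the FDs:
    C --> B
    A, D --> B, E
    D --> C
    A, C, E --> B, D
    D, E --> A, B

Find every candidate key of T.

{A, C, E}, {A, D}, {D, E}

{A, D} is a candidate key since {A, D}⁺ = {A, B, C, D, E} covers every attribute.
{D, E} is a candidate key since {D, E}⁺ = {A, B, C, D, E} covers every attribute.
{A, C, E} is a candidate key since {A, C, E}⁺ = {A, B, C, D, E} covers every attribute.
These are minimal and exhaustive — every other superkey contains one of them.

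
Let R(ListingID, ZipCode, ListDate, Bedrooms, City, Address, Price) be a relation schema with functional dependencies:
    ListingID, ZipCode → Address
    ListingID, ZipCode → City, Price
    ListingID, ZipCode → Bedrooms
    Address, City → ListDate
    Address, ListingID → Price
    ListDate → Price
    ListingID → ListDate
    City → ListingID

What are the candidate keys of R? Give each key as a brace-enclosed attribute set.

{City, ZipCode}, {ListingID, ZipCode}

{ZipCode} never appears on the right of any FD, so every key must include it.
Closure of {City, ZipCode} is {Address, Bedrooms, City, ListDate, ListingID, Price, ZipCode}, the whole schema; {City, ZipCode} is a candidate key.
Closure of {ListingID, ZipCode} is {Address, Bedrooms, City, ListDate, ListingID, Price, ZipCode}, the whole schema; {ListingID, ZipCode} is a candidate key.
No proper subset of any of these is a key, and no other minimal superkey exists.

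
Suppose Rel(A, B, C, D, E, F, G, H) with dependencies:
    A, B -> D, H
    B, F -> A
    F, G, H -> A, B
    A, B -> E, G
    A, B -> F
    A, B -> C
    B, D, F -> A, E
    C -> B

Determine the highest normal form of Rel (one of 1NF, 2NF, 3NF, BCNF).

3NF

Candidate keys: {A, B}, {A, C}, {B, F}, {C, F}, {F, G, H}. Prime attributes: {A, B, C, F, G, H}.
For C -> B we have {C}⁺ = {B, C}; {C} is not a superkey, so BCNF fails.
Its right-hand attributes {B} are all prime, as are those of every other non-superkey FD — the relation is in 3NF.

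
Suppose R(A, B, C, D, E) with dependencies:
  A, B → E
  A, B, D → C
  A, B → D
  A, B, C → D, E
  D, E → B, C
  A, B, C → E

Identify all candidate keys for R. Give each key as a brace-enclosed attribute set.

{A} never appears on the right of any FD, so every key must include it.
Closure of {A, B} is {A, B, C, D, E}, the whole schema; {A, B} is a candidate key.
Closure of {A, D, E} is {A, B, C, D, E}, the whole schema; {A, D, E} is a candidate key.
No proper subset of any of these is a key, and no other minimal superkey exists.

{A, B}, {A, D, E}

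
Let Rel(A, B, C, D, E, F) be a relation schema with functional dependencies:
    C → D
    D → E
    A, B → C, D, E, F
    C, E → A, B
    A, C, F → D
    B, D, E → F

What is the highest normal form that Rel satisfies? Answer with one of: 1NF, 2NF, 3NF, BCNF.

2NF

Candidate keys: {A, B}, {C}. Prime attributes: {A, B, C}.
For D → E we have {D}⁺ = {D, E}; {D} is not a superkey, so BCNF fails.
Because {E} is non-prime and the left side of D → E is not a superkey, the relation is not in 3NF.
No non-prime attribute depends on a proper subset of any candidate key, so 2NF holds.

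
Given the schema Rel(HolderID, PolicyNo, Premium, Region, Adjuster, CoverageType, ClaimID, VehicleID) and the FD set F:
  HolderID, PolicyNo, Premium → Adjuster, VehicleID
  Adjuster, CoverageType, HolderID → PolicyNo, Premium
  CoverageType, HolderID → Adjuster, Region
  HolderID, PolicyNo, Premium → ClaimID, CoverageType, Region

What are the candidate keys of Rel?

Attributes never on any right-hand side: {HolderID} — every candidate key must contain it.
{CoverageType, HolderID}⁺ = {Adjuster, ClaimID, CoverageType, HolderID, PolicyNo, Premium, Region, VehicleID} — all of the relation — so {CoverageType, HolderID} is a candidate key.
{HolderID, PolicyNo, Premium}⁺ = {Adjuster, ClaimID, CoverageType, HolderID, PolicyNo, Premium, Region, VehicleID} — all of the relation — so {HolderID, PolicyNo, Premium} is a candidate key.
No proper subset of any of these is a key, and no other minimal superkey exists.

{CoverageType, HolderID}, {HolderID, PolicyNo, Premium}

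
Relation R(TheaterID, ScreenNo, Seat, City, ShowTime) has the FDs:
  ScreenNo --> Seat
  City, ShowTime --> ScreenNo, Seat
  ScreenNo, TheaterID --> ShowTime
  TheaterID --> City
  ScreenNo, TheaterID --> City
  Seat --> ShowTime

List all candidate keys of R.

No FD produces {TheaterID}, so it must be in every candidate key.
{ScreenNo, TheaterID}⁺ = {City, ScreenNo, Seat, ShowTime, TheaterID}, which is every attribute, so {ScreenNo, TheaterID} is a candidate key.
{Seat, TheaterID}⁺ = {City, ScreenNo, Seat, ShowTime, TheaterID}, which is every attribute, so {Seat, TheaterID} is a candidate key.
{ShowTime, TheaterID}⁺ = {City, ScreenNo, Seat, ShowTime, TheaterID}, which is every attribute, so {ShowTime, TheaterID} is a candidate key.
Any other superkey properly contains one of these, so there are no further candidate keys.

{ScreenNo, TheaterID}, {Seat, TheaterID}, {ShowTime, TheaterID}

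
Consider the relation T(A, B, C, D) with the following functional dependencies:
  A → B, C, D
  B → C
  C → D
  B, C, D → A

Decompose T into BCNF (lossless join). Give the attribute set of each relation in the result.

{A, B, C}; {C, D}

Candidate keys of the original relation: {A}, {B}.
Within {A, B, C, D}: {C}⁺ ∩ {A, B, C, D} = {C, D}, not the whole set, so C → D violates BCNF; decompose into {C, D} and {A, B, C}.
{C, D}: every determinant is a superkey — BCNF.
{A, B, C}: every determinant is a superkey — BCNF.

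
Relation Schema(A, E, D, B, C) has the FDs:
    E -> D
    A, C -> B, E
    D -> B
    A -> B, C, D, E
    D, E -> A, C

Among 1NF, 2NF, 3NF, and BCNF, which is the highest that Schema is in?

2NF

Candidate keys: {A}, {E}. Prime attributes: {A, E}.
D -> B breaks BCNF: {D}⁺ = {B, D}, so {D} is not a superkey.
D -> B has non-prime {B} on the right and a non-superkey on the left, so 3NF fails.
Every candidate key is a single attribute, so no partial dependency is possible; 2NF holds.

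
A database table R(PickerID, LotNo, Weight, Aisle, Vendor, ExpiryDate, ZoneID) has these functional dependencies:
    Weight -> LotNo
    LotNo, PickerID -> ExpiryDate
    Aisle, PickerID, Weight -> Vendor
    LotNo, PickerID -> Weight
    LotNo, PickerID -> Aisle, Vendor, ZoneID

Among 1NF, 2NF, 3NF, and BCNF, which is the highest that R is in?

Candidate keys: {LotNo, PickerID}, {PickerID, Weight}. Prime attributes: {LotNo, PickerID, Weight}.
Weight -> LotNo: {Weight}⁺ = {LotNo, Weight}, which is not all of the attributes, so the left side is not a superkey — BCNF is violated.
Since {LotNo} ⊆ prime attributes and every other non-superkey FD also has a prime right side, the schema is in 3NF.

3NF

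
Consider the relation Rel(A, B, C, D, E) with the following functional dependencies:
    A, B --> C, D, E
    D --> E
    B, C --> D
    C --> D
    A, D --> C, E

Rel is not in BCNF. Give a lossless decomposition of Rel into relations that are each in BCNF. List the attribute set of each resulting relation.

{A, B, C}; {C, D}; {D, E}

Candidate key of the original relation: {A, B}.
In {A, B, C, D, E}, {D} is not a superkey ({D}⁺ restricted to this set is {D, E}), so split on D --> E into {D, E} and {A, B, C, D}.
{D, E} is in BCNF.
In {A, B, C, D}, {B, C} is not a superkey ({B, C}⁺ restricted to this set is {B, C, D}), so split on B, C --> D into {B, C, D} and {A, B, C}.
In {B, C, D}, {C} is not a superkey ({C}⁺ restricted to this set is {C, D}), so split on C --> D into {C, D} and {B, C}.
{C, D} is in BCNF.
{B, C} is in BCNF.
{A, B, C} is in BCNF.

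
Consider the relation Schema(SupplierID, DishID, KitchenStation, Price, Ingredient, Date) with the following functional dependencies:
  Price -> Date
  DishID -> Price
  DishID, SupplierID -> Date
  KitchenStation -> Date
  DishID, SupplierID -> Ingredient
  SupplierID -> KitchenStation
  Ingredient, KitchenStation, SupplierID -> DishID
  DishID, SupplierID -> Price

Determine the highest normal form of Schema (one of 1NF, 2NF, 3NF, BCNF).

1NF

Candidate keys: {DishID, SupplierID}, {Ingredient, SupplierID}. Prime attributes: {DishID, Ingredient, SupplierID}.
Price -> Date: {Price}⁺ = {Date, Price}, which is not all of the attributes, so the left side is not a superkey — BCNF is violated.
Price -> Date has non-prime {Date} on the right and a non-superkey on the left, so 3NF fails.
The proper key subset {DishID} of {DishID, SupplierID} determines non-prime {Date, Price}, so the relation is not even in 2NF.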